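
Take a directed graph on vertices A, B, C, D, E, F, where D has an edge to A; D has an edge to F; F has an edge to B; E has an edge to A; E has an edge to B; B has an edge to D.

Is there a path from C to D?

No

C has no outgoing edges, so nothing is reachable from it.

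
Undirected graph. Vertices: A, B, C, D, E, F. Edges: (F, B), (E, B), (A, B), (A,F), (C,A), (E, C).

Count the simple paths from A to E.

3

A–B–E
A–C–E
A–F–B–E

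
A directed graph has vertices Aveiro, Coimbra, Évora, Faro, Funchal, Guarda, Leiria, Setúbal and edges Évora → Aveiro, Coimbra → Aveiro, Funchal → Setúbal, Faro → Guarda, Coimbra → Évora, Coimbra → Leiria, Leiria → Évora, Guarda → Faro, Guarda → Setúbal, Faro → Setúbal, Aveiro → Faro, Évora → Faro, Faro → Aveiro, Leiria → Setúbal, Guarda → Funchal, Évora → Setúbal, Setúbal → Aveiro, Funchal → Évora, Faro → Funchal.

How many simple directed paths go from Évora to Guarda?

Évora→Aveiro→Faro→Guarda
Évora→Faro→Guarda
Évora→Setúbal→Aveiro→Faro→Guarda

3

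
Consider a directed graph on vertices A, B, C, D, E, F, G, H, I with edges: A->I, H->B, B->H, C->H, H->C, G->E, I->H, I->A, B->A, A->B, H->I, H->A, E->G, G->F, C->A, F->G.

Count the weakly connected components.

3

From A: component {A, B, C, H, I}.
From D: component {D}.
From E: component {E, F, G}.
That's 3 components.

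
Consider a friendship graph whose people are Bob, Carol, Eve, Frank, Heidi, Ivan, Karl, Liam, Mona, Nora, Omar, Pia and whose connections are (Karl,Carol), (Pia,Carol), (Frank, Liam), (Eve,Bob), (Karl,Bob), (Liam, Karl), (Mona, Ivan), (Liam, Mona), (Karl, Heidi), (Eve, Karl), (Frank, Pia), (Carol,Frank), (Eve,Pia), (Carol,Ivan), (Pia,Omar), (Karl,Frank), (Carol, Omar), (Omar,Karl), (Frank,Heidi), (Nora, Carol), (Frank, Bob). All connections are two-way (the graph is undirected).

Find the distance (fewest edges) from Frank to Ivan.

2

Distance 0: Frank.
Distance 1: Bob, Carol, Heidi, Karl, Liam, Pia.
Distance 2: Eve, Ivan, Mona, Nora, Omar — contains Ivan.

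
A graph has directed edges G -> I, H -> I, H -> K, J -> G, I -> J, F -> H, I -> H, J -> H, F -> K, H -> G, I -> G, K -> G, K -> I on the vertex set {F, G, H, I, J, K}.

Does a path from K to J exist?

Yes

Explore from K.
Distance 1: reach G, I.
Distance 2: reach H, J.
Found J.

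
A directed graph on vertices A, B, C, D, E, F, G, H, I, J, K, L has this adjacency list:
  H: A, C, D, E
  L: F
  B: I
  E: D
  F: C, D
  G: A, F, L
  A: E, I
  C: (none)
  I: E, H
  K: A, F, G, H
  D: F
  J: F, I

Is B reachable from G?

Explore from G.
Distance 1: reach A, F, L.
Distance 2: reach C, D, E, I.
Distance 3: reach H.
The search from G is exhausted; no directed path reaches B.

No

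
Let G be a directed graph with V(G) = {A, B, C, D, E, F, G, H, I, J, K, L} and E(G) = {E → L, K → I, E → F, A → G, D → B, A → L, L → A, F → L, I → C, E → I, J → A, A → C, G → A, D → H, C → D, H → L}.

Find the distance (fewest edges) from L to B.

Distance 0: L.
Distance 1: A.
Distance 2: C, G.
Distance 3: D.
Distance 4: B, H — contains B.

4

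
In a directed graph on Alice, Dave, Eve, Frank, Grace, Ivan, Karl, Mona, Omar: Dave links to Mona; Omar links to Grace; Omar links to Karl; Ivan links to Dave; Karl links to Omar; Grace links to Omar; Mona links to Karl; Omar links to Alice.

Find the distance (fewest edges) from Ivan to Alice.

5

Distance 0: Ivan.
Distance 1: Dave.
Distance 2: Mona.
Distance 3: Karl.
Distance 4: Omar.
Distance 5: Alice, Grace — contains Alice.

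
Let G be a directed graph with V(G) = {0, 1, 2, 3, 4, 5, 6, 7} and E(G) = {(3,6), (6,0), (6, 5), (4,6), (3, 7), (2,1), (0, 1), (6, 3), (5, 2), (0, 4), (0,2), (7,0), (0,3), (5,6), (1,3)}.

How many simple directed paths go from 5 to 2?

5→2
5→6→0→2
5→6→3→7→0→2

3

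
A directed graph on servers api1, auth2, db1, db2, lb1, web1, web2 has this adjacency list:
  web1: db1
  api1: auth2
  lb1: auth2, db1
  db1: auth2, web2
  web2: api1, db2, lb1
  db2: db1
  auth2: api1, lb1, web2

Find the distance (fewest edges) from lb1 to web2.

Distance 0: lb1.
Distance 1: auth2, db1.
Distance 2: api1, web2 — contains web2.

2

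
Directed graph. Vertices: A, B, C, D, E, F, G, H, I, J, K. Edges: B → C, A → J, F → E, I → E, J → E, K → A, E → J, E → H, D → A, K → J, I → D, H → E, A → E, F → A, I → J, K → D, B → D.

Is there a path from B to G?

Explore from B.
Distance 1: reach C, D.
Distance 2: reach A.
Distance 3: reach E, J.
Distance 4: reach H.
The search from B is exhausted; no directed path reaches G.

No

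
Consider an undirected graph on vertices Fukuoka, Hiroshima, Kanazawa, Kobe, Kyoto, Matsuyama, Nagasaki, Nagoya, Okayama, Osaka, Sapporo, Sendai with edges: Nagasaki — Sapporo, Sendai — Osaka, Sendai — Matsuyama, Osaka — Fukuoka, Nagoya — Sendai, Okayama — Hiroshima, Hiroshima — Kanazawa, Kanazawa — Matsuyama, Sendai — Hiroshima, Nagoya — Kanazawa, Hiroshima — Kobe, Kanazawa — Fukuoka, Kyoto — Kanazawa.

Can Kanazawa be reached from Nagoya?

Yes

Explore from Nagoya.
Distance 1: reach Kanazawa, Sendai.
Found Kanazawa.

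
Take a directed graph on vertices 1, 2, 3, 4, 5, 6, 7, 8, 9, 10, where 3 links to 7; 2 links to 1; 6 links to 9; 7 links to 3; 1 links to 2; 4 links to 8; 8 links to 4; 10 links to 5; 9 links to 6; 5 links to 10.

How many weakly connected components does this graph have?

From 1: component {1, 2}.
From 3: component {3, 7}.
From 4: component {4, 8}.
From 5: component {5, 10}.
From 6: component {6, 9}.
That's 5 components.

5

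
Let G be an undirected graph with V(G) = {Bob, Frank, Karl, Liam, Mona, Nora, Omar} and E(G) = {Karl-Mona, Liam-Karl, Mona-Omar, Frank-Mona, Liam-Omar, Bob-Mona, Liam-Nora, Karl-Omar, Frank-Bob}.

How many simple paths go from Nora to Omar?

Nora–Liam–Karl–Mona–Omar
Nora–Liam–Karl–Omar
Nora–Liam–Omar

3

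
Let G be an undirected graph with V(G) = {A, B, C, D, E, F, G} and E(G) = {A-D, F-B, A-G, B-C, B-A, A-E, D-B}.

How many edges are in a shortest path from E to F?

3

Distance 0: E.
Distance 1: A.
Distance 2: B, D, G.
Distance 3: C, F — contains F.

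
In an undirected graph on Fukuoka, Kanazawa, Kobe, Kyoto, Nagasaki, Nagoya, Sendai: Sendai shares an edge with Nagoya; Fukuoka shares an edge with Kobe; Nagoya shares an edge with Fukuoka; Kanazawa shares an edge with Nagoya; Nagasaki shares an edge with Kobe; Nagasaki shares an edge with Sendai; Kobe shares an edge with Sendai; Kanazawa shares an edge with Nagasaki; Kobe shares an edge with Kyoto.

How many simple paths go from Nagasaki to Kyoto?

5

Nagasaki–Kanazawa–Nagoya–Fukuoka–Kobe–Kyoto
Nagasaki–Kanazawa–Nagoya–Sendai–Kobe–Kyoto
Nagasaki–Kobe–Kyoto
Nagasaki–Sendai–Kobe–Kyoto
Nagasaki–Sendai–Nagoya–Fukuoka–Kobe–Kyoto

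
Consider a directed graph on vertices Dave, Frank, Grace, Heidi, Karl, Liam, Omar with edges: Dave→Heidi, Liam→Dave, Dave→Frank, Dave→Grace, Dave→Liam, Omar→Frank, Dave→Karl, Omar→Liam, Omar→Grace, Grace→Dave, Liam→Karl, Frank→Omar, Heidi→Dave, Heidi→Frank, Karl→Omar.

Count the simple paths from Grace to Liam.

4

Grace→Dave→Frank→Omar→Liam
Grace→Dave→Heidi→Frank→Omar→Liam
Grace→Dave→Karl→Omar→Liam
Grace→Dave→Liam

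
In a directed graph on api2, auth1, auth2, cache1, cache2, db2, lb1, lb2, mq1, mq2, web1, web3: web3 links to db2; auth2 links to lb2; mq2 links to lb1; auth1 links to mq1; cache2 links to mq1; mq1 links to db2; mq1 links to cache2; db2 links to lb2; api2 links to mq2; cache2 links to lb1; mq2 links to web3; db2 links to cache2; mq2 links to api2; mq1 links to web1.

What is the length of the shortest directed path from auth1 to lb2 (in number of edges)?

Distance 0: auth1.
Distance 1: mq1.
Distance 2: cache2, db2, web1.
Distance 3: lb1, lb2 — contains lb2.

3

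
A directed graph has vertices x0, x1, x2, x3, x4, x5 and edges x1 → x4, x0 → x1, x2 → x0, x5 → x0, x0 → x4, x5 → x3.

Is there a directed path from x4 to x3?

No

x4 has no outgoing edges, so nothing is reachable from it.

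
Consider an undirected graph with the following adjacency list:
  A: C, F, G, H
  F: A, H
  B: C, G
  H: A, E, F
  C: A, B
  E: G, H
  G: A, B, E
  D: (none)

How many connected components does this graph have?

From A: component {A, B, C, E, F, G, H}.
From D: component {D}.
That's 2 components.

2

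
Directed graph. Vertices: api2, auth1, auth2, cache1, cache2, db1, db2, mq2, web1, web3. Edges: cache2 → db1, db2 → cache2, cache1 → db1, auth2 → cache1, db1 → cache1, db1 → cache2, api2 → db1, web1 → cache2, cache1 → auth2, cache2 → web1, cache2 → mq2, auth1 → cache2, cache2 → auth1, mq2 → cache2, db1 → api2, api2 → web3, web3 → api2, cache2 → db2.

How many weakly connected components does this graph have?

From api2: component {api2, auth1, auth2, cache1, cache2, db1, db2, mq2, web1, web3}.
That's 1 component.

1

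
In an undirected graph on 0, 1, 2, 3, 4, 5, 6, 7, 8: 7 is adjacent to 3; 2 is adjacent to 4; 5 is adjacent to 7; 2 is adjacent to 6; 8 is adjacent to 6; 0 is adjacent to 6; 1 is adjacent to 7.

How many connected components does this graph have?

From 0: component {0, 2, 4, 6, 8}.
From 1: component {1, 3, 5, 7}.
That's 2 components.

2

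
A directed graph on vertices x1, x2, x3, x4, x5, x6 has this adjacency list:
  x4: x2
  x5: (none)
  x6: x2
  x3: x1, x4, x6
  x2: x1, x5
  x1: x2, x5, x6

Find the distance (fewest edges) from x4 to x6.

Distance 0: x4.
Distance 1: x2.
Distance 2: x1, x5.
Distance 3: x6 — contains x6.

3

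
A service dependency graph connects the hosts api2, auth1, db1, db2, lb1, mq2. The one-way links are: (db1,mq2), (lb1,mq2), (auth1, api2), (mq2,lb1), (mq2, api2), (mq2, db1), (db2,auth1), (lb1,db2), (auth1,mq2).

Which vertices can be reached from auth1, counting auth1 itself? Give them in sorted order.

api2, auth1, db1, db2, lb1, mq2

Start at auth1.
Its neighbours: api2, mq2.
Then their neighbours: db1, lb1.
Then next layer: db2.
Every vertex is now reached.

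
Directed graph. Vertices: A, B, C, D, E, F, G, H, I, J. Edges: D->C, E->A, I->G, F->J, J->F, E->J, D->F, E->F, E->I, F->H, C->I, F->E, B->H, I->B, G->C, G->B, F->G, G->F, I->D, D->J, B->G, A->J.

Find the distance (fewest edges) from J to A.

Distance 0: J.
Distance 1: F.
Distance 2: E, G, H.
Distance 3: A, B, C, I — contains A.

3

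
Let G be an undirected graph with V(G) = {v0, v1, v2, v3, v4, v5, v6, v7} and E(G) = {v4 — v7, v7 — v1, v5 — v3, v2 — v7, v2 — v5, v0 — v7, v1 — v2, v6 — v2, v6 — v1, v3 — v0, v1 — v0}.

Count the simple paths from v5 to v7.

v5–v2–v1–v0–v7
v5–v2–v1–v7
v5–v2–v6–v1–v0–v7
v5–v2–v6–v1–v7
v5–v2–v7
v5–v3–v0–v1–v2–v7
v5–v3–v0–v1–v6–v2–v7
v5–v3–v0–v1–v7
v5–v3–v0–v7

9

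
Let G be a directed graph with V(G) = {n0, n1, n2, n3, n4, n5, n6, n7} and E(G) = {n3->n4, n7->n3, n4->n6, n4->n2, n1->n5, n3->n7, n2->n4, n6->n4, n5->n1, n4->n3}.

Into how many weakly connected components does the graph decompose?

3

From n0: component {n0}.
From n1: component {n1, n5}.
From n2: component {n2, n3, n4, n6, n7}.
That's 3 components.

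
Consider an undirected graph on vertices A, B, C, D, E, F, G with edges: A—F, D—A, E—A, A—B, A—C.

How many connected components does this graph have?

From A: component {A, B, C, D, E, F}.
From G: component {G}.
That's 2 components.

2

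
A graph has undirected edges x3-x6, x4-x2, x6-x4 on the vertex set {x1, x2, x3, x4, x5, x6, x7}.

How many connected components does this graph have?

4

From x1: component {x1}.
From x2: component {x2, x3, x4, x6}.
From x5: component {x5}.
From x7: component {x7}.
That's 4 components.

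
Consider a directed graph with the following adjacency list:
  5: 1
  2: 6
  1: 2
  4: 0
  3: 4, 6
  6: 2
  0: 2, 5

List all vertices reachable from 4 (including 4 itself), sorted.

0, 1, 2, 4, 5, 6

Start at 4.
Its neighbours: 0.
Then their neighbours: 2, 5.
Then next layer: 1, 6.
Nothing further is reachable.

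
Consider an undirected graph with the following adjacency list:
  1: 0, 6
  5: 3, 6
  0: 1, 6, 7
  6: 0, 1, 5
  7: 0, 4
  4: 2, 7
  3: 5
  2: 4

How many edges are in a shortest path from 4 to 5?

Distance 0: 4.
Distance 1: 2, 7.
Distance 2: 0.
Distance 3: 1, 6.
Distance 4: 5 — contains 5.

4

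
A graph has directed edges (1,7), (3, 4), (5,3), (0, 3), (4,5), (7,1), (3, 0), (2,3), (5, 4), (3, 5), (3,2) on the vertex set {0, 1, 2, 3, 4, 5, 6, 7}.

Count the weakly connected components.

3

From 0: component {0, 2, 3, 4, 5}.
From 1: component {1, 7}.
From 6: component {6}.
That's 3 components.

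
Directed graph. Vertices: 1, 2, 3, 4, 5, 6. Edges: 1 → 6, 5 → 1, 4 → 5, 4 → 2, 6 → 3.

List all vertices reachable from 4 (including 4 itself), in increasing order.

Start at 4.
Its neighbours: 2, 5.
Then their neighbours: 1.
Then next layer: 6.
Then next layer: 3.
Every vertex is now reached.

1, 2, 3, 4, 5, 6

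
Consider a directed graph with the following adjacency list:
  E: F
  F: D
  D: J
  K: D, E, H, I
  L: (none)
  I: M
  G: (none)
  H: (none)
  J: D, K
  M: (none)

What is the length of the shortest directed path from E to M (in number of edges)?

Distance 0: E.
Distance 1: F.
Distance 2: D.
Distance 3: J.
Distance 4: K.
Distance 5: H, I.
Distance 6: M — contains M.

6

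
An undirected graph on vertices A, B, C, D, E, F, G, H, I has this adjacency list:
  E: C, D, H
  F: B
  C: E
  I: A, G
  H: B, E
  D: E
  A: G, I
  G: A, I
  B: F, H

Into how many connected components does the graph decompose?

From A: component {A, G, I}.
From B: component {B, C, D, E, F, H}.
That's 2 components.

2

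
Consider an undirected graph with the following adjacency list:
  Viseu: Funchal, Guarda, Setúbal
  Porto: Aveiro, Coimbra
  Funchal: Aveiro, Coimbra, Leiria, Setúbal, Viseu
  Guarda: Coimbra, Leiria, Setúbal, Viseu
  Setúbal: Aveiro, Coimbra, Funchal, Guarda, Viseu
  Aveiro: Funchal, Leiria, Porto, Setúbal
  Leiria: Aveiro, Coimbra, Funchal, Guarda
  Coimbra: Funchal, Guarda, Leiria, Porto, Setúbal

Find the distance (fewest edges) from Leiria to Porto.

2

Distance 0: Leiria.
Distance 1: Aveiro, Coimbra, Funchal, Guarda.
Distance 2: Porto, Setúbal, Viseu — contains Porto.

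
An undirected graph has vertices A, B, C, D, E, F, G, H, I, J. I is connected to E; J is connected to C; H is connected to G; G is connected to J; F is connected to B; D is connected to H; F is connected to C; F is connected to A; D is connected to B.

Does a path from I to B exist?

Explore from I.
Distance 1: reach E.
The search is exhausted without reaching B; it lies in a different component.

No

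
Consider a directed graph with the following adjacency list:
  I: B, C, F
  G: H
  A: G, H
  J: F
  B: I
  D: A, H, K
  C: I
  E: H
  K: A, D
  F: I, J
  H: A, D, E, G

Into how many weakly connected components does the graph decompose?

From A: component {A, D, E, G, H, K}.
From B: component {B, C, F, I, J}.
That's 2 components.

2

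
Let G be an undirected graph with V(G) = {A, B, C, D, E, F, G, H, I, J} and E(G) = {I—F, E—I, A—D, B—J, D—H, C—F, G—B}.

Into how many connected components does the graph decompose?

3

From A: component {A, D, H}.
From B: component {B, G, J}.
From C: component {C, E, F, I}.
That's 3 components.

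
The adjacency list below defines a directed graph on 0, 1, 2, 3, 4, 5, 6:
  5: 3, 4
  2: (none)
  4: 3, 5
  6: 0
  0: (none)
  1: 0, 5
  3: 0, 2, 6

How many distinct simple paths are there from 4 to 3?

2

4→3
4→5→3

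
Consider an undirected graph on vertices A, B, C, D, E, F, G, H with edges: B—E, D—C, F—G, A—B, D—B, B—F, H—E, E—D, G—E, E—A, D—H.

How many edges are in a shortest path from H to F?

Distance 0: H.
Distance 1: D, E.
Distance 2: A, B, C, G.
Distance 3: F — contains F.

3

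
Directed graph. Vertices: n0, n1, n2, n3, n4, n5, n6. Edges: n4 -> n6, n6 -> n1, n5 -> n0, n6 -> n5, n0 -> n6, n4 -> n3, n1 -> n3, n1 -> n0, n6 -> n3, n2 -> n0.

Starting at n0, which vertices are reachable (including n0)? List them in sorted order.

Start at n0.
Its neighbours: n6.
Then their neighbours: n1, n3, n5.
Nothing further is reachable.

n0, n1, n3, n5, n6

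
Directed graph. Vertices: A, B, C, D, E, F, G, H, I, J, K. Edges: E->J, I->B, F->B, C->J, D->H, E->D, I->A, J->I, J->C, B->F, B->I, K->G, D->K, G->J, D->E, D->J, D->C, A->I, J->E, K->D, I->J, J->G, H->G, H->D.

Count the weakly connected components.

From A: component {A, B, C, D, E, F, G, H, I, J, K}.
That's 1 component.

1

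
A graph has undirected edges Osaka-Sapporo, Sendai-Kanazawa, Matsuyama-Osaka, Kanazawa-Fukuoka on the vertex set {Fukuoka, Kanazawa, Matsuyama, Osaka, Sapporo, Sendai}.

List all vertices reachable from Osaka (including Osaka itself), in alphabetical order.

Start at Osaka.
Its neighbours: Matsuyama, Sapporo.
Nothing further is reachable.

Matsuyama, Osaka, Sapporo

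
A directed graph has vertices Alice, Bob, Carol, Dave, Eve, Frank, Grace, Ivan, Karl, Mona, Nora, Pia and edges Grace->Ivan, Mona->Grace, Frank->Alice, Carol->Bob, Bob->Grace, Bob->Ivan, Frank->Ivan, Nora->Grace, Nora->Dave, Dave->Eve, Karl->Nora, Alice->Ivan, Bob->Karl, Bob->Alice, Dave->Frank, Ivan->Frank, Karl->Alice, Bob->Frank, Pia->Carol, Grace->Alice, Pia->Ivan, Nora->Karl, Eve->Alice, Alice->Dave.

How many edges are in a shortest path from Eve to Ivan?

2

Distance 0: Eve.
Distance 1: Alice.
Distance 2: Dave, Ivan — contains Ivan.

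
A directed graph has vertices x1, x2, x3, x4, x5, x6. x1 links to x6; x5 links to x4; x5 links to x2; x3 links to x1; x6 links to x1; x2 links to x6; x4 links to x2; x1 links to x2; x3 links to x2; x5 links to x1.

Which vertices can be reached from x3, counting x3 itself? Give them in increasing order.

Start at x3.
Its neighbours: x1, x2.
Then their neighbours: x6.
Nothing further is reachable.

x1, x2, x3, x6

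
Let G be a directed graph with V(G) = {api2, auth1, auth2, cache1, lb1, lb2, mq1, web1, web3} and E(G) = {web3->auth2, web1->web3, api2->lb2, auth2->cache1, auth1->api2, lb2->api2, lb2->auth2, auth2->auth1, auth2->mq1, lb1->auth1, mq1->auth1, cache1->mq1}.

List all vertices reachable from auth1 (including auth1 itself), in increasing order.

Start at auth1.
Its neighbours: api2.
Then their neighbours: lb2.
Then next layer: auth2.
Then next layer: cache1, mq1.
Nothing further is reachable.

api2, auth1, auth2, cache1, lb2, mq1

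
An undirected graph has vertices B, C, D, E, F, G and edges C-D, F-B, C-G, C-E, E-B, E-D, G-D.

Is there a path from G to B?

Yes

Explore from G.
Distance 1: reach C, D.
Distance 2: reach E.
Distance 3: reach B.
Found B.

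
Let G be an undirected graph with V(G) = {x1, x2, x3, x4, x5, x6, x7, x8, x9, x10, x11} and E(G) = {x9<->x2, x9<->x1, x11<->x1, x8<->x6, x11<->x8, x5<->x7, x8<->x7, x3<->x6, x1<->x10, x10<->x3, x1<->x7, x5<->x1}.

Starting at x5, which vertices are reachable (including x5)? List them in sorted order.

x1, x2, x3, x5, x6, x7, x8, x9, x10, x11

Start at x5.
Its neighbours: x1, x7.
Then their neighbours: x8, x9, x10, x11.
Then next layer: x2, x3, x6.
Nothing further is reachable.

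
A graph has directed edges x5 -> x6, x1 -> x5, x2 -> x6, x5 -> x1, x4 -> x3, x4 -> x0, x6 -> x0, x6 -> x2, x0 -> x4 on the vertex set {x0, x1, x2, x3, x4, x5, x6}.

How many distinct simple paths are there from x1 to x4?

1

x1→x5→x6→x0→x4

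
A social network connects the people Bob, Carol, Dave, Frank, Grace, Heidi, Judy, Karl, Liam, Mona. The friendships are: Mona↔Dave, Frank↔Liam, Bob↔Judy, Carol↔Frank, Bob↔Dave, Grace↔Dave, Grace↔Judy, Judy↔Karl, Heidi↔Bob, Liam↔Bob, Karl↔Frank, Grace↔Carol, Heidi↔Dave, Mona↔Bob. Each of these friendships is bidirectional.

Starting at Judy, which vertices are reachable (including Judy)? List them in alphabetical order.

Bob, Carol, Dave, Frank, Grace, Heidi, Judy, Karl, Liam, Mona

Start at Judy.
Its neighbours: Bob, Grace, Karl.
Then their neighbours: Carol, Dave, Frank, Heidi, Liam, Mona.
Every vertex is now reached.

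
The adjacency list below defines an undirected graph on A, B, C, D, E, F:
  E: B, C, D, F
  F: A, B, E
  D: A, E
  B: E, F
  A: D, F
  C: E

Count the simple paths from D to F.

3

D–A–F
D–E–B–F
D–E–F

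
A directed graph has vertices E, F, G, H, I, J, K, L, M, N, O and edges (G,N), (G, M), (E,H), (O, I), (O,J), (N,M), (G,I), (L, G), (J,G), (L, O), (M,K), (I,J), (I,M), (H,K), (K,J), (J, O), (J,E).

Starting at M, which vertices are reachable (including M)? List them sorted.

E, G, H, I, J, K, M, N, O

Start at M.
Its neighbours: K.
Then their neighbours: J.
Then next layer: E, G, O.
Then next layer: H, I, N.
Nothing further is reachable.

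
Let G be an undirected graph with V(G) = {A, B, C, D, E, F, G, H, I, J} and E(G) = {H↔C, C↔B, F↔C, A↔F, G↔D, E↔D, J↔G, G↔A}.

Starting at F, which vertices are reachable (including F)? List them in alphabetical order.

Start at F.
Its neighbours: A, C.
Then their neighbours: B, G, H.
Then next layer: D, J.
Then next layer: E.
Nothing further is reachable.

A, B, C, D, E, F, G, H, J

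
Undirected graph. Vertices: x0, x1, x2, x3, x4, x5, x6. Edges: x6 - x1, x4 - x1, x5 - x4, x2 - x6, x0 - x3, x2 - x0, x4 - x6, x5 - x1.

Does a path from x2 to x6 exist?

Yes

Explore from x2.
Distance 1: reach x0, x6.
Found x6.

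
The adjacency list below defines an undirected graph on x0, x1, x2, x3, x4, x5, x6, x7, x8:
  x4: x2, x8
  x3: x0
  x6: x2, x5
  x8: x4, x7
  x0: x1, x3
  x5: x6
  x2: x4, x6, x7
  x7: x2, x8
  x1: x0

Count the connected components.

2

From x0: component {x0, x1, x3}.
From x2: component {x2, x4, x5, x6, x7, x8}.
That's 2 components.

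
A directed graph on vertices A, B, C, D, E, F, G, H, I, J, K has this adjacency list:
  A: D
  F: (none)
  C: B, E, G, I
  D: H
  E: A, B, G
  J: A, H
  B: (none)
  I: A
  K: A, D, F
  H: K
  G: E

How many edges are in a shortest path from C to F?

6

Distance 0: C.
Distance 1: B, E, G, I.
Distance 2: A.
Distance 3: D.
Distance 4: H.
Distance 5: K.
Distance 6: F — contains F.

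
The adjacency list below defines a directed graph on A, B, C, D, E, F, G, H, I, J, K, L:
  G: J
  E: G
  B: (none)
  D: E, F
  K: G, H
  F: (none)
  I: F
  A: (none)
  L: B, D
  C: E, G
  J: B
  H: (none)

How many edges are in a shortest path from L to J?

4

Distance 0: L.
Distance 1: B, D.
Distance 2: E, F.
Distance 3: G.
Distance 4: J — contains J.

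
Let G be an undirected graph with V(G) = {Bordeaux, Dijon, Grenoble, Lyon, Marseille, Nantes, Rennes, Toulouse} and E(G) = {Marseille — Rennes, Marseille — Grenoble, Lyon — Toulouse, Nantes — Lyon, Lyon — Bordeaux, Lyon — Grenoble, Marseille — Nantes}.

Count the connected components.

2

From Bordeaux: component {Bordeaux, Grenoble, Lyon, Marseille, Nantes, Rennes, Toulouse}.
From Dijon: component {Dijon}.
That's 2 components.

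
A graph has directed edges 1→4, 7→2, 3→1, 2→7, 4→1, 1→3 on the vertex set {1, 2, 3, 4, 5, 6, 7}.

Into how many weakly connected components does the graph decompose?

From 1: component {1, 3, 4}.
From 2: component {2, 7}.
From 5: component {5}.
From 6: component {6}.
That's 4 components.

4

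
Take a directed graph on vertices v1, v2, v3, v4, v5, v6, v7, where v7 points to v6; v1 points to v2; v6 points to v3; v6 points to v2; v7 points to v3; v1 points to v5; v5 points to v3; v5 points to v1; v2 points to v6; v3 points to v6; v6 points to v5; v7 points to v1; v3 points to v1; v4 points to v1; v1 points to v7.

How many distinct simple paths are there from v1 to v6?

4

v1→v2→v6
v1→v5→v3→v6
v1→v7→v3→v6
v1→v7→v6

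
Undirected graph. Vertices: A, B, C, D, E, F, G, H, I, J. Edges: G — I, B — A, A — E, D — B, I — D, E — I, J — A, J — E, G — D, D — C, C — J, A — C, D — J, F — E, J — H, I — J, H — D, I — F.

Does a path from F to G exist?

Explore from F.
Distance 1: reach E, I.
Distance 2: reach A, D, G, J.
Found G.

Yes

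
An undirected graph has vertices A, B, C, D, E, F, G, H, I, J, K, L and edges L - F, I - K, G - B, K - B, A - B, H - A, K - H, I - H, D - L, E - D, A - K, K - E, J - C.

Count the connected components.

From A: component {A, B, D, E, F, G, H, I, K, L}.
From C: component {C, J}.
That's 2 components.

2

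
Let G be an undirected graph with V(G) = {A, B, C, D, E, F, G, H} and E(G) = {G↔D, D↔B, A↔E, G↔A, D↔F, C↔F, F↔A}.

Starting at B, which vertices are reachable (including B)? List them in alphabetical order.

Start at B.
Its neighbours: D.
Then their neighbours: F, G.
Then next layer: A, C.
Then next layer: E.
Nothing further is reachable.

A, B, C, D, E, F, G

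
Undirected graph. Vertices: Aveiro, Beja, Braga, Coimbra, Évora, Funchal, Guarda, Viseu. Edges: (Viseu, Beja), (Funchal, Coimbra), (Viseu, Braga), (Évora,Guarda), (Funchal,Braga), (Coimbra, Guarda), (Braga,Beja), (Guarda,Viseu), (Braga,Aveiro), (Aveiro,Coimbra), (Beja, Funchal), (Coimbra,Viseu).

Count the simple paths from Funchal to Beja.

11

Funchal–Beja
Funchal–Braga–Aveiro–Coimbra–Guarda–Viseu–Beja
Funchal–Braga–Aveiro–Coimbra–Viseu–Beja
Funchal–Braga–Beja
Funchal–Braga–Viseu–Beja
Funchal–Coimbra–Aveiro–Braga–Beja
Funchal–Coimbra–Aveiro–Braga–Viseu–Beja
Funchal–Coimbra–Guarda–Viseu–Beja
Funchal–Coimbra–Guarda–Viseu–Braga–Beja
Funchal–Coimbra–Viseu–Beja
Funchal–Coimbra–Viseu–Braga–Beja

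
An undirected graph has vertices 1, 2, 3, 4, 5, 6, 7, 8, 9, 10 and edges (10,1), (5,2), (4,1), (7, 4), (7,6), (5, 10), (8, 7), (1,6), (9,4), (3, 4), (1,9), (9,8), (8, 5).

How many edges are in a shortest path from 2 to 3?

Distance 0: 2.
Distance 1: 5.
Distance 2: 8, 10.
Distance 3: 1, 7, 9.
Distance 4: 4, 6.
Distance 5: 3 — contains 3.

5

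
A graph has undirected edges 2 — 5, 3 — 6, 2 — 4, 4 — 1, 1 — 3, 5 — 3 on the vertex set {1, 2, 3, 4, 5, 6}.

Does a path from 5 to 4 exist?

Explore from 5.
Distance 1: reach 2, 3.
Distance 2: reach 1, 4, 6.
Found 4.

Yes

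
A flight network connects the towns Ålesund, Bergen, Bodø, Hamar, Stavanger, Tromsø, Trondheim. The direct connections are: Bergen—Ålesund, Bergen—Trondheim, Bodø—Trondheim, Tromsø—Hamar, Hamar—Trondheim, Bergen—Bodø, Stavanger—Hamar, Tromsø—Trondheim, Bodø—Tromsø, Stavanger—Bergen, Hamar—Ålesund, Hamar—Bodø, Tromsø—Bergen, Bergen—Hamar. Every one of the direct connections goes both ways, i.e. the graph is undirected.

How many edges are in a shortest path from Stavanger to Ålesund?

2

Distance 0: Stavanger.
Distance 1: Bergen, Hamar.
Distance 2: Ålesund, Bodø, Tromsø, Trondheim — contains Ålesund.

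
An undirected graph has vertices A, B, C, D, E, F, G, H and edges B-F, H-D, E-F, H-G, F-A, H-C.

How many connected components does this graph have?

2

From A: component {A, B, E, F}.
From C: component {C, D, G, H}.
That's 2 components.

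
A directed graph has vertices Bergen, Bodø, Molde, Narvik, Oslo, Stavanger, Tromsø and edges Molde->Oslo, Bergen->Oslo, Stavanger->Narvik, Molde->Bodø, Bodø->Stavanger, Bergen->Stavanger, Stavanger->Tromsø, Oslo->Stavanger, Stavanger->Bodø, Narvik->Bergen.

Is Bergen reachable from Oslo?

Explore from Oslo.
Distance 1: reach Stavanger.
Distance 2: reach Bodø, Narvik, Tromsø.
Distance 3: reach Bergen.
Found Bergen.

Yes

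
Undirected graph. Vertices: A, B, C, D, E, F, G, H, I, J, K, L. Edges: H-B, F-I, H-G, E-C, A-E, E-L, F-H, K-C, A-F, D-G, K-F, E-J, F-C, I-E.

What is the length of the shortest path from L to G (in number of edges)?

5

Distance 0: L.
Distance 1: E.
Distance 2: A, C, I, J.
Distance 3: F, K.
Distance 4: H.
Distance 5: B, G — contains G.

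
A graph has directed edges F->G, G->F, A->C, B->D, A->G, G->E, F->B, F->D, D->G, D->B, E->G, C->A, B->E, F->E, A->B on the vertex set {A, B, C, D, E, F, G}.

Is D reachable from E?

Yes

Explore from E.
Distance 1: reach G.
Distance 2: reach F.
Distance 3: reach B, D.
Found D.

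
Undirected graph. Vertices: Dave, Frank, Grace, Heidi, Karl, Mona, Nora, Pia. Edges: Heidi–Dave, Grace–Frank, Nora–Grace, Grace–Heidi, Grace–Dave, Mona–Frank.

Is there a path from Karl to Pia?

No

Karl has no edges, so nothing is reachable from it.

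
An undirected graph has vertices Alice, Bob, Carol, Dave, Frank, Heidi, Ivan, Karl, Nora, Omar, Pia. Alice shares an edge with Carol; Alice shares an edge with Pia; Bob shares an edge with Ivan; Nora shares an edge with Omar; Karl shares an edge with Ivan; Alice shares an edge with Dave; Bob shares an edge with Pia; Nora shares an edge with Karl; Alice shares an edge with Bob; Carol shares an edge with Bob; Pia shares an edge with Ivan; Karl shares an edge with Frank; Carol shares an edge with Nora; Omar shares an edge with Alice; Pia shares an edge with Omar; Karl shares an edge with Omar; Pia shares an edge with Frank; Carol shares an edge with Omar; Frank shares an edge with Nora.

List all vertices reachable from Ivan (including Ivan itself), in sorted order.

Start at Ivan.
Its neighbours: Bob, Karl, Pia.
Then their neighbours: Alice, Carol, Frank, Nora, Omar.
Then next layer: Dave.
Nothing further is reachable.

Alice, Bob, Carol, Dave, Frank, Ivan, Karl, Nora, Omar, Pia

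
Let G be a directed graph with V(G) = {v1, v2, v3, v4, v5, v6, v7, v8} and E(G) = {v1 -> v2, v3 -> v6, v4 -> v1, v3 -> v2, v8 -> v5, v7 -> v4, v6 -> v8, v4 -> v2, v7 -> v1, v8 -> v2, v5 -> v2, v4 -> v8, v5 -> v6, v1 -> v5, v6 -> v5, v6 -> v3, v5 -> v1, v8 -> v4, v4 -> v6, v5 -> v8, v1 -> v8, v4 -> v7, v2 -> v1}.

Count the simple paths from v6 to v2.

v6→v3→v2
v6→v5→v1→v2
v6→v5→v1→v8→v2
v6→v5→v1→v8→v4→v2
v6→v5→v2
v6→v5→v8→v2
v6→v5→v8→v4→v1→v2
v6→v5→v8→v4→v2
... and 9 more.

17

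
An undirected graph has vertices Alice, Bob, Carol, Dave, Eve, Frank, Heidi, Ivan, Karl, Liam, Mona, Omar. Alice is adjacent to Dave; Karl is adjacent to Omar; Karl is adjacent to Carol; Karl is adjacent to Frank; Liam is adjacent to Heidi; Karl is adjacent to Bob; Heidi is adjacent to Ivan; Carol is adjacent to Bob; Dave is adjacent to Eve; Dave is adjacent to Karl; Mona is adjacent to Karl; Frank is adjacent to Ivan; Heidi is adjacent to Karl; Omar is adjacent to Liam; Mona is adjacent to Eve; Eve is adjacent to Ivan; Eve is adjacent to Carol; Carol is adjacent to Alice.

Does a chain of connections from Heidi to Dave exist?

Explore from Heidi.
Distance 1: reach Ivan, Karl, Liam.
Distance 2: reach Bob, Carol, Dave, Eve, Frank, Mona, Omar.
Found Dave.

Yes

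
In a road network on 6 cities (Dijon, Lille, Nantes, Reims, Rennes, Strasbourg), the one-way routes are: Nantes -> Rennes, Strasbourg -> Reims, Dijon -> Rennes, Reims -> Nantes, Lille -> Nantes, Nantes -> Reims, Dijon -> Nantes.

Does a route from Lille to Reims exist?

Yes

Explore from Lille.
Distance 1: reach Nantes.
Distance 2: reach Reims, Rennes.
Found Reims.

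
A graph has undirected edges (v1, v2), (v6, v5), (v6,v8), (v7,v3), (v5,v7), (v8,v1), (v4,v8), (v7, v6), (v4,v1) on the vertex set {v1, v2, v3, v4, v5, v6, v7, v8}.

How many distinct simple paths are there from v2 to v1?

v2–v1

1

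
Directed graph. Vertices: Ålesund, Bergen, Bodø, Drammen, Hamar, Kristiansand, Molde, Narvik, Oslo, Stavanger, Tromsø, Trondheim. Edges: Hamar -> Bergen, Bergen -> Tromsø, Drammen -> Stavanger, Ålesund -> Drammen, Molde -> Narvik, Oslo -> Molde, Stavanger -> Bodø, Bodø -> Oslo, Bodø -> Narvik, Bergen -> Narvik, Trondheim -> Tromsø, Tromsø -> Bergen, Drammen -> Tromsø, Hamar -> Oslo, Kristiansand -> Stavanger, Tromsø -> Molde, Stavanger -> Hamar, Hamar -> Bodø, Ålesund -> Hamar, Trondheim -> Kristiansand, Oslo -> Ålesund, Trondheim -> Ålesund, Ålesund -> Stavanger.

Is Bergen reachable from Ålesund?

Yes

Explore from Ålesund.
Distance 1: reach Drammen, Hamar, Stavanger.
Distance 2: reach Bergen, Bodø, Oslo, Tromsø.
Found Bergen.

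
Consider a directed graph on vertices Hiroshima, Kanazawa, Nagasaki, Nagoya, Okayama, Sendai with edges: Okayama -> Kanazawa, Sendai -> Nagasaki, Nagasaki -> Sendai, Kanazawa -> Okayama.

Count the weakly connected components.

From Hiroshima: component {Hiroshima}.
From Kanazawa: component {Kanazawa, Okayama}.
From Nagasaki: component {Nagasaki, Sendai}.
From Nagoya: component {Nagoya}.
That's 4 components.

4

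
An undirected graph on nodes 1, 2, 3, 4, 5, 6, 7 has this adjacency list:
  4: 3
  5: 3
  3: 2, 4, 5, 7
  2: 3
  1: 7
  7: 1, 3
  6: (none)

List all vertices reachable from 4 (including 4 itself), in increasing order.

1, 2, 3, 4, 5, 7

Start at 4.
Its neighbours: 3.
Then their neighbours: 2, 5, 7.
Then next layer: 1.
Nothing further is reachable.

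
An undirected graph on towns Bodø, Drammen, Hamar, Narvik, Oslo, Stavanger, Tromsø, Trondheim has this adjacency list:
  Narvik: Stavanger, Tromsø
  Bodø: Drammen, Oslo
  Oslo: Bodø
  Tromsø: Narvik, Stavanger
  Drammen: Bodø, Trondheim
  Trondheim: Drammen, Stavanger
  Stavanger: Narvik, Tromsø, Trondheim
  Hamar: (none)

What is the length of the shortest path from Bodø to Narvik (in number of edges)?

4

Distance 0: Bodø.
Distance 1: Drammen, Oslo.
Distance 2: Trondheim.
Distance 3: Stavanger.
Distance 4: Narvik, Tromsø — contains Narvik.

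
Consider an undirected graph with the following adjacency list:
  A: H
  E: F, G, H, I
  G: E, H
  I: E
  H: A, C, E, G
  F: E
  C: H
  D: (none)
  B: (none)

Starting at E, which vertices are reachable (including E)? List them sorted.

Start at E.
Its neighbours: F, G, H, I.
Then their neighbours: A, C.
Nothing further is reachable.

A, C, E, F, G, H, I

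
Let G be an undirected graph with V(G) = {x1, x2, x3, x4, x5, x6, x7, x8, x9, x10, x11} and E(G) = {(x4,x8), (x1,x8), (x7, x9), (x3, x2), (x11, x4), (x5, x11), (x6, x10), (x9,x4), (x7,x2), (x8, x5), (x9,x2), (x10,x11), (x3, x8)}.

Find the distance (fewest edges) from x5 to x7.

4

Distance 0: x5.
Distance 1: x8, x11.
Distance 2: x1, x3, x4, x10.
Distance 3: x2, x6, x9.
Distance 4: x7 — contains x7.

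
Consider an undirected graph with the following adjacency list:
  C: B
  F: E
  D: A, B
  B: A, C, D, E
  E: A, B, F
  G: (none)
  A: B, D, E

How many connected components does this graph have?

From A: component {A, B, C, D, E, F}.
From G: component {G}.
That's 2 components.

2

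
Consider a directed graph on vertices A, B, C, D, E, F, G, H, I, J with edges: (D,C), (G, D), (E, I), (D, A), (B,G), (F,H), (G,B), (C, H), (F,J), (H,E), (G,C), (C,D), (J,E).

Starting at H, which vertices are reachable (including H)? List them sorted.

Start at H.
Its neighbours: E.
Then their neighbours: I.
Nothing further is reachable.

E, H, I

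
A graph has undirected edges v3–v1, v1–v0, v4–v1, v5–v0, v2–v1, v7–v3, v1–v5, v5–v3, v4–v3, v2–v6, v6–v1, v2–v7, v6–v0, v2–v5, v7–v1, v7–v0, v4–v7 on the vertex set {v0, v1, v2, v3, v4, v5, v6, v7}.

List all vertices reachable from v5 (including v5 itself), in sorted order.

v0, v1, v2, v3, v4, v5, v6, v7

Start at v5.
Its neighbours: v0, v1, v2, v3.
Then their neighbours: v4, v6, v7.
Every vertex is now reached.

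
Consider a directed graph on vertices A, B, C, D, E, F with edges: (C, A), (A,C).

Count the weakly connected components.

5

From A: component {A, C}.
From B: component {B}.
From D: component {D}.
From E: component {E}.
From F: component {F}.
That's 5 components.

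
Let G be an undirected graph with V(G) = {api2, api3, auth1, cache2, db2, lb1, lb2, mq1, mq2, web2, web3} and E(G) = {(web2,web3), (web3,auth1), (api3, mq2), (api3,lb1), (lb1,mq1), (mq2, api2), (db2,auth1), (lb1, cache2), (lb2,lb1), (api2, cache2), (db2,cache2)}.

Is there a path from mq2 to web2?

Explore from mq2.
Distance 1: reach api2, api3.
Distance 2: reach cache2, lb1.
Distance 3: reach db2, lb2, mq1.
Distance 4: reach auth1.
Distance 5: reach web3.
Distance 6: reach web2.
Found web2.

Yes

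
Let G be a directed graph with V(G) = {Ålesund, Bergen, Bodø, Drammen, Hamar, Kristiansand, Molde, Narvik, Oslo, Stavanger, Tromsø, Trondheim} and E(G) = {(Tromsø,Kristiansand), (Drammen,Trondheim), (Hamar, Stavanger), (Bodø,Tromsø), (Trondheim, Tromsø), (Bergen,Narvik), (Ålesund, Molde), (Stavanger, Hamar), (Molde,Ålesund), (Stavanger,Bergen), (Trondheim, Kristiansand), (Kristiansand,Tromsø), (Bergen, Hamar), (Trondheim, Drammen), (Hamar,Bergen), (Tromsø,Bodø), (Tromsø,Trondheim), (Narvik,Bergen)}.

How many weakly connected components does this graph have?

From Ålesund: component {Ålesund, Molde}.
From Bergen: component {Bergen, Hamar, Narvik, Stavanger}.
From Bodø: component {Bodø, Drammen, Kristiansand, Tromsø, Trondheim}.
From Oslo: component {Oslo}.
That's 4 components.

4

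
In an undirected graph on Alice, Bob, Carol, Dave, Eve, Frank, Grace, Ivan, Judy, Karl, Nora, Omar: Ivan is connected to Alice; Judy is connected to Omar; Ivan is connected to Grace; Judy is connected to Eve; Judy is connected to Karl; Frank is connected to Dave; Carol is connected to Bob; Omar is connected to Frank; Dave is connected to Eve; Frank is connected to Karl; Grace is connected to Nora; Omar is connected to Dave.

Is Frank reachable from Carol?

No

Explore from Carol.
Distance 1: reach Bob.
The search is exhausted without reaching Frank; it lies in a different component.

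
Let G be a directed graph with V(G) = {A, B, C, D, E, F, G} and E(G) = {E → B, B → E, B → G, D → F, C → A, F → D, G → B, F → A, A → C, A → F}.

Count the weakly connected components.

From A: component {A, C, D, F}.
From B: component {B, E, G}.
That's 2 components.

2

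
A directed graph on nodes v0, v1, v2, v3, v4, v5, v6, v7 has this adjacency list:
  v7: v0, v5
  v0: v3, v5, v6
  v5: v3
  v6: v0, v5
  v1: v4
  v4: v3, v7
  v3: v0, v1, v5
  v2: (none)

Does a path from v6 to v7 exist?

Explore from v6.
Distance 1: reach v0, v5.
Distance 2: reach v3.
Distance 3: reach v1.
Distance 4: reach v4.
Distance 5: reach v7.
Found v7.

Yes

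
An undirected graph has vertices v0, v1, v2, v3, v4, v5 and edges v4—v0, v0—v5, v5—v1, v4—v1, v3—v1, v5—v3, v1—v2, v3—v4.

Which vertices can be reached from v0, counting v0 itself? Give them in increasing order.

v0, v1, v2, v3, v4, v5

Start at v0.
Its neighbours: v4, v5.
Then their neighbours: v1, v3.
Then next layer: v2.
Every vertex is now reached.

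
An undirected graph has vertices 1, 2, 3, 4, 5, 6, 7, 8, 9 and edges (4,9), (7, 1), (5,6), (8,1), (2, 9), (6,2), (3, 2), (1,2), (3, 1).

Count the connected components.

From 1: component {1, 2, 3, 4, 5, 6, 7, 8, 9}.
That's 1 component.

1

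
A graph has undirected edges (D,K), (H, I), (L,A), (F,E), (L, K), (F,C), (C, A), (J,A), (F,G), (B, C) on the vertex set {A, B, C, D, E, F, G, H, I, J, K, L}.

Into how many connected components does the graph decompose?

From A: component {A, B, C, D, E, F, G, J, K, L}.
From H: component {H, I}.
That's 2 components.

2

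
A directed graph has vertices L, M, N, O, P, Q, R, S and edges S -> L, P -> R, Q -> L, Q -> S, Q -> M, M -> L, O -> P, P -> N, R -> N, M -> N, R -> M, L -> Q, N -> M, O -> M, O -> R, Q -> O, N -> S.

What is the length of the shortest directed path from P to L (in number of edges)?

3

Distance 0: P.
Distance 1: N, R.
Distance 2: M, S.
Distance 3: L — contains L.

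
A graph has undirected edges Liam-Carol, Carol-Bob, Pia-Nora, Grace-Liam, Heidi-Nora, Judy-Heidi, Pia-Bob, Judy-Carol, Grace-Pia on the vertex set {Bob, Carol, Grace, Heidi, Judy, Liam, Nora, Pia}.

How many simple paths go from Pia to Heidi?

3

Pia–Bob–Carol–Judy–Heidi
Pia–Grace–Liam–Carol–Judy–Heidi
Pia–Nora–Heidi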